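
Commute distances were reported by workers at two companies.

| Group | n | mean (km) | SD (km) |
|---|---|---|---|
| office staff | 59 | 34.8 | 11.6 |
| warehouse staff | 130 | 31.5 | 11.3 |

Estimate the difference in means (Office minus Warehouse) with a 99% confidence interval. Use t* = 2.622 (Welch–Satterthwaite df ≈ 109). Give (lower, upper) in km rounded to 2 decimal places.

(-1.44, 8.04)

Per-group SEs: s₁/√n₁ = 11.6/√59 = 1.5102, s₂/√n₂ = 11.3/√130 = 0.9911.
Unpooled SE of the difference: √(2.28070404 + 0.98227921) = 1.8064.
Margin of error = t* · SE = 2.622 × 1.8064 = 4.7364.
x̄₁ − x̄₂ = 34.8 − 31.5 = 3.3000.
CI: 3.3000 ± 4.7364 = (-1.44, 8.04).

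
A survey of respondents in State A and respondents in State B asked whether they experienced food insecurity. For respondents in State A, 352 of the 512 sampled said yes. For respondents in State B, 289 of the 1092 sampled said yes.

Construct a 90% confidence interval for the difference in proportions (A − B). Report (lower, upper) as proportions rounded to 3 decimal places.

(0.383, 0.463)

p̂₁ = 352/512 = 0.6875 and p̂₂ = 289/1092 = 0.2647.
SE₁ = √(p̂₁(1−p̂₁)/n₁) = √(0.6875·0.3125/512) = 0.02048; SE₂ = √(0.2647·0.7353/1092) = 0.01335.
Independent samples: SE of the difference = √(SE₁² + SE₂²) = √(0.0004194304 + 0.0001782225) = 0.02445.
z* for 90% confidence is 1.645, so the margin of error is 1.645 × 0.02445 = 0.04022.
Point estimate p̂₁ − p̂₂ = 0.6875 − 0.2647 = 0.4228.
0.4228 ± 0.04022 → (0.383, 0.463).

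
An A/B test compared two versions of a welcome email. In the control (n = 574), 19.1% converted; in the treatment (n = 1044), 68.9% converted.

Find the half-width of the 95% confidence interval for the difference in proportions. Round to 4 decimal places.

Each SE is √(p̂(1−p̂)/n): √(0.1910·0.8090/574) = 0.01641 and √(0.6890·0.3110/1044) = 0.01433.
SE(p̂₁ − p̂₂) = √(SE₁² + SE₂²) = √(0.0002692881 + 0.0002053489) = 0.02179, since the two samples are independent.
At 95% confidence z* = 1.960; margin = 1.960 × 0.02179 = 0.04271.

0.0427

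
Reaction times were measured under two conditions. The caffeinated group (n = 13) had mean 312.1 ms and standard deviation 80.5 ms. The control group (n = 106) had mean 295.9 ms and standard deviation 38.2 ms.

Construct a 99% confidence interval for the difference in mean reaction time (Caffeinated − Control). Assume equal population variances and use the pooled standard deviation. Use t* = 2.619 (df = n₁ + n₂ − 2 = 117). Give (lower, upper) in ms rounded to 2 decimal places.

(-18.00, 50.40)

Pooled variance s_p² = [12·80.5² + 105·38.2²] / (13+106−2) = 1974.2154, so s_p = 44.4321.
SE_diff = s_p·√(1/n₁ + 1/n₂) = 44.4321·√(1/13 + 1/106) = 13.0571.
t* = 2.619; margin = 2.619 × 13.0571 = 34.1965.
Difference = 312.1 − 295.9 = 16.2000.
16.2000 ± 34.1965 → (-18.00, 50.40).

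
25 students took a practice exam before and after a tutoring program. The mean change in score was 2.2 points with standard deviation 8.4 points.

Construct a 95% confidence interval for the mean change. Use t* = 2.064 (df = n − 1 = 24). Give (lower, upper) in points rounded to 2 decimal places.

(-1.27, 5.67)

This is a matched-pairs design, so SE = s_d/√n = 8.4/√25 = 1.6800.
Margin = 2.064 × 1.6800 = 3.4675; the interval is 2.2 ± 3.4675 = (-1.27, 5.67).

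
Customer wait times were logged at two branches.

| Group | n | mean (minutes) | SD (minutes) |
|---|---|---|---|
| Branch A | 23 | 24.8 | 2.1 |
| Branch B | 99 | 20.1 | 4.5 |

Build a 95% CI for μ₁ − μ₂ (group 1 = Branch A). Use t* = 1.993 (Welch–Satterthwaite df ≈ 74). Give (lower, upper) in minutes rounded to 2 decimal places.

Standard errors of each mean: 2.1/√23 = 0.4379 and 4.5/√99 = 0.4523.
SE(x̄₁ − x̄₂) = √(0.4379² + 0.4523²) = 0.6295 for independent samples with unequal variances.
With t* = 1.993, the margin is 1.993 × 0.6295 = 1.2546.
x̄₁ − x̄₂ = 24.8 − 20.1 = 4.7000; the interval is 4.7000 ± 1.2546 = (3.45, 5.95).

(3.45, 5.95)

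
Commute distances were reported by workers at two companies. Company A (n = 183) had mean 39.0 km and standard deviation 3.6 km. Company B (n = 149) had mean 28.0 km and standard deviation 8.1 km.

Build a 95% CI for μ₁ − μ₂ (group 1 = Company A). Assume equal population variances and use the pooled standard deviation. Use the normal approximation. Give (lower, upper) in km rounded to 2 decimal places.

Pooled variance s_p² = [182·3.6² + 148·8.1²] / (183+149−2) = 36.5727, so s_p = 6.0475.
SE_diff = s_p·√(1/n₁ + 1/n₂) = 6.0475·√(1/183 + 1/149) = 0.6673.
z* = 1.960; margin = 1.960 × 0.6673 = 1.3079.
Difference = 39.0 − 28.0 = 11.0000.
11.0000 ± 1.3079 → (9.69, 12.31).

(9.69, 12.31)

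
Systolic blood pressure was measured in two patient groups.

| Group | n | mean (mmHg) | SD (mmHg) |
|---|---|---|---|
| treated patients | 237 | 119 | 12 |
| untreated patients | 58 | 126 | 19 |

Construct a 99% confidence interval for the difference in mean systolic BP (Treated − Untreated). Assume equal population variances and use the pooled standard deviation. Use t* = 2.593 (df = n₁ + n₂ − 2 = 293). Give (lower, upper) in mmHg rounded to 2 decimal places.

(-12.18, -1.82)

s_p = √[((n₁−1)s₁² + (n₂−1)s₂²)/(n₁+n₂−2)] = √[(236·12² + 57·19²)/293] = 13.6461.
SE = 13.6461·√(1/237 + 1/58) = 1.9991.
With t* = 2.593, margin = 2.593 × 1.9991 = 5.1837.
x̄₁ − x̄₂ = 119 − 126 = -7.0000; interval -7.0000 ± 5.1837 = (-12.18, -1.82).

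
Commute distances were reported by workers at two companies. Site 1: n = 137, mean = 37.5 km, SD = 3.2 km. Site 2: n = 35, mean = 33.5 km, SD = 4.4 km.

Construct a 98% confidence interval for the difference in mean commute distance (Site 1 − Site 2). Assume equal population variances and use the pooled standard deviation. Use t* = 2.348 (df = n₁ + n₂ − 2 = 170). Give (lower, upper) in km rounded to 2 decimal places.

Pooled variance s_p² = [136·3.2² + 34·4.4²] / (137+35−2) = 12.0640, so s_p = 3.4733.
SE_diff = s_p·√(1/n₁ + 1/n₂) = 3.4733·√(1/137 + 1/35) = 0.6578.
t* = 2.348; margin = 2.348 × 0.6578 = 1.5445.
Difference = 37.5 − 33.5 = 4.0000.
4.0000 ± 1.5445 → (2.46, 5.54).

(2.46, 5.54)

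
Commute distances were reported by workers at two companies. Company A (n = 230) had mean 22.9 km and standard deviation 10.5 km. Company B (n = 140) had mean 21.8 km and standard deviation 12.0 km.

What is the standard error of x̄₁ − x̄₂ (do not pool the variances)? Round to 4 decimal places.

1.2280

SE₁ = s₁/√n₁ = 10.5/√230 = 0.6923; SE₂ = 12.0/√140 = 1.0142.
Independent samples, unequal variances: SE_diff = √(SE₁² + SE₂²) = √(0.47927929 + 1.02860164) = 1.2280.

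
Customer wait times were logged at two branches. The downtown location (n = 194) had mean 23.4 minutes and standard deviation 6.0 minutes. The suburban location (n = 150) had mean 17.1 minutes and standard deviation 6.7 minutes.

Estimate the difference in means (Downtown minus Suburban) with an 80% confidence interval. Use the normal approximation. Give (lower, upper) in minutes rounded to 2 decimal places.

(5.41, 7.19)

Per-group SEs: s₁/√n₁ = 6.0/√194 = 0.4308, s₂/√n₂ = 6.7/√150 = 0.5471.
Unpooled SE of the difference: √(0.18558864 + 0.29931841) = 0.6964.
Margin of error = z* · SE = 1.282 × 0.6964 = 0.8928.
x̄₁ − x̄₂ = 23.4 − 17.1 = 6.3000.
CI: 6.3000 ± 0.8928 = (5.41, 7.19).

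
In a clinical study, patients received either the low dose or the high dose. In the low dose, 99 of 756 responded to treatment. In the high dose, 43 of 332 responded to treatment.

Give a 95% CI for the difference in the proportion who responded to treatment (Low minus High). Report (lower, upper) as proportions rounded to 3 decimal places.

First, p̂₁ = 99/756 = 0.1310; p̂₂ = 43/332 = 0.1295.
The two standard errors are √(0.1310×0.8690/756) = 0.01227 and √(0.1295×0.8705/332) = 0.01843.
Because the samples are independent, SE_diff = √(0.01227² + 0.01843²) = 0.02214.
Using z* = 1.960 for 95%, ME = 1.960 × 0.02214 = 0.04339.
p̂₁ − p̂₂ = 0.0015; interval 0.0015 ± 0.04339 gives (-0.042, 0.045).

(-0.042, 0.045)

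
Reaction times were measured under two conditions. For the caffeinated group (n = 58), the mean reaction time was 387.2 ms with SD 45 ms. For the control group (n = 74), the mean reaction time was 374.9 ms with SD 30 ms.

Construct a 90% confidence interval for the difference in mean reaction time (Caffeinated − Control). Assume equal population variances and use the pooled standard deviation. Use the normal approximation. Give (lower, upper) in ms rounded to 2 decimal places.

s_p = √[((n₁−1)s₁² + (n₂−1)s₂²)/(n₁+n₂−2)] = √[(57·45² + 73·30²)/130] = 37.3265.
SE = 37.3265·√(1/58 + 1/74) = 6.5460.
With z* = 1.645, margin = 1.645 × 6.5460 = 10.7682.
x̄₁ − x̄₂ = 387.2 − 374.9 = 12.3000; interval 12.3000 ± 10.7682 = (1.53, 23.07).

(1.53, 23.07)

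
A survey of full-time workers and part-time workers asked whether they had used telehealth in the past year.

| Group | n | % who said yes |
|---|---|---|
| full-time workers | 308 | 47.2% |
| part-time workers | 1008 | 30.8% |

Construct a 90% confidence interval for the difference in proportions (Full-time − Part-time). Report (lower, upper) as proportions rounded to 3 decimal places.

The two standard errors are √(0.4720×0.5280/308) = 0.02845 and √(0.3080×0.6920/1008) = 0.01454.
Because the samples are independent, SE_diff = √(0.02845² + 0.01454²) = 0.03195.
Using z* = 1.645 for 90%, ME = 1.645 × 0.03195 = 0.05256.
p̂₁ − p̂₂ = 0.1640; interval 0.1640 ± 0.05256 gives (0.111, 0.217).

(0.111, 0.217)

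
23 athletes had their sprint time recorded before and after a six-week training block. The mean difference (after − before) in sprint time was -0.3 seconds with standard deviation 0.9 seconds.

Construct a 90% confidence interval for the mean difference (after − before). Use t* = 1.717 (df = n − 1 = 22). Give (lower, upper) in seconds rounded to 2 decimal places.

Paired design: SE = s_d/√n = 0.9/√23 = 0.1877.
t* = 1.717; margin of error = 1.717 × 0.1877 = 0.3223.
-0.3 ± 0.3223 → (-0.62, 0.02).

(-0.62, 0.02)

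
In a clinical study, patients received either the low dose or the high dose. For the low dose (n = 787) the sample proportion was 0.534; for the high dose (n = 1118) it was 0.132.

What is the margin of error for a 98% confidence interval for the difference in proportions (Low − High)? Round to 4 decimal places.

0.0476

The two standard errors are √(0.5340×0.4660/787) = 0.01778 and √(0.1320×0.8680/1118) = 0.01012.
Because the samples are independent, SE_diff = √(0.01778² + 0.01012²) = 0.02046.
Using z* = 2.326 for 98%, ME = 2.326 × 0.02046 = 0.04759.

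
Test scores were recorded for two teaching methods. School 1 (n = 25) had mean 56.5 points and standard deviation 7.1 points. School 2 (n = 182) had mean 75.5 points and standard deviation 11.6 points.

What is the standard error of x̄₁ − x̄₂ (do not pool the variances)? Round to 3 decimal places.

Standard errors of each mean: 7.1/√25 = 1.4200 and 11.6/√182 = 0.8598.
SE(x̄₁ − x̄₂) = √(1.4200² + 0.8598²) = 1.6600 for independent samples with unequal variances.

1.660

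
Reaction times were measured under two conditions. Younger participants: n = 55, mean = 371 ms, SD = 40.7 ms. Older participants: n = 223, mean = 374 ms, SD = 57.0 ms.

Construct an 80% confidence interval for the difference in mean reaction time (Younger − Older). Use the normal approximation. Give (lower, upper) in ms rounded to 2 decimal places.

(-11.57, 5.57)

SE₁ = s₁/√n₁ = 40.7/√55 = 5.4880; SE₂ = 57.0/√223 = 3.8170.
Independent samples, unequal variances: SE_diff = √(SE₁² + SE₂²) = √(30.118144 + 14.569489) = 6.6849.
z* = 1.282, so margin of error = 1.282 × 6.6849 = 8.5700.
Difference in means = 371 − 374 = -3.0000.
-3.0000 ± 8.5700 → (-11.57, 5.57).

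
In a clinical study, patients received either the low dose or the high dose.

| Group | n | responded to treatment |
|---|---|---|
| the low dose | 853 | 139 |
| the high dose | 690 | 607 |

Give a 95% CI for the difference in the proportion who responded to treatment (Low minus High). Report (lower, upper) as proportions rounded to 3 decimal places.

(-0.751, -0.682)

p̂₁ = 139/853 = 0.1630 and p̂₂ = 607/690 = 0.8797.
SE₁ = √(p̂₁(1−p̂₁)/n₁) = √(0.1630·0.8370/853) = 0.01265; SE₂ = √(0.8797·0.1203/690) = 0.01238.
Independent samples: SE of the difference = √(SE₁² + SE₂²) = √(0.0001600225 + 0.0001532644) = 0.01770.
z* for 95% confidence is 1.960, so the margin of error is 1.960 × 0.01770 = 0.03469.
Point estimate p̂₁ − p̂₂ = 0.1630 − 0.8797 = -0.7167.
-0.7167 ± 0.03469 → (-0.751, -0.682).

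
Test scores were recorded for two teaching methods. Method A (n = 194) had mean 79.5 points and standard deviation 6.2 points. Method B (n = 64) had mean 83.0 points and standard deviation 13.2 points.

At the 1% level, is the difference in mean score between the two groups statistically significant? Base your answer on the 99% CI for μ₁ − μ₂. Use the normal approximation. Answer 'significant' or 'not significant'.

Standard errors of each mean: 6.2/√194 = 0.4451 and 13.2/√64 = 1.6500.
SE(x̄₁ − x̄₂) = √(0.4451² + 1.6500²) = 1.7090 for independent samples with unequal variances.
With z* = 2.576, the margin is 2.576 × 1.7090 = 4.4024.
x̄₁ − x̄₂ = 79.5 − 83.0 = -3.5000; the interval is -3.5000 ± 4.4024 = (-7.9024, 0.9024).
The interval (-7.9024, 0.9024) contains 0, so the difference is not significant.

not significant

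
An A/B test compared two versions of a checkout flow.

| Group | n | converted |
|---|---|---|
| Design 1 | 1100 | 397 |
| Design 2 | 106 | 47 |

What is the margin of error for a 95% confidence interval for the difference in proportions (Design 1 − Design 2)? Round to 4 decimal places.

p̂₁ = 397/1100 = 0.3609 and p̂₂ = 47/106 = 0.4434.
SE₁ = √(p̂₁(1−p̂₁)/n₁) = √(0.3609·0.6391/1100) = 0.01448; SE₂ = √(0.4434·0.5566/106) = 0.04825.
Independent samples: SE of the difference = √(SE₁² + SE₂²) = √(0.0002096704 + 0.0023280625) = 0.05038.
z* for 95% confidence is 1.960, so the margin of error is 1.960 × 0.05038 = 0.09874.

0.0987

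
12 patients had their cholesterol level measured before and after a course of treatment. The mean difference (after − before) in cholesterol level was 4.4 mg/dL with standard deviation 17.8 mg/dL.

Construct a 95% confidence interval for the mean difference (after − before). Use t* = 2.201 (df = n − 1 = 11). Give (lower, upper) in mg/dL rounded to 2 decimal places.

This is a matched-pairs design, so SE = s_d/√n = 17.8/√12 = 5.1384.
Margin = 2.201 × 5.1384 = 11.3096; the interval is 4.4 ± 11.3096 = (-6.91, 15.71).

(-6.91, 15.71)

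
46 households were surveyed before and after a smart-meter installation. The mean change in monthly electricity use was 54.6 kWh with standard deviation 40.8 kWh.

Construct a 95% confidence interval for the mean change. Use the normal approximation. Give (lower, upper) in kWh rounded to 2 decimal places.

This is a matched-pairs design, so SE = s_d/√n = 40.8/√46 = 6.0156.
Margin = 1.960 × 6.0156 = 11.7906; the interval is 54.6 ± 11.7906 = (42.81, 66.39).

(42.81, 66.39)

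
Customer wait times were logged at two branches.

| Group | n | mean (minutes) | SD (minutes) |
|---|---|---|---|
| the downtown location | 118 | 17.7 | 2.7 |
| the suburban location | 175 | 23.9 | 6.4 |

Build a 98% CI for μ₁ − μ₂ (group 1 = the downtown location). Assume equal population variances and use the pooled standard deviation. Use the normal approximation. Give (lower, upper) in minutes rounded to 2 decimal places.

Pooled variance s_p² = [117·2.7² + 174·6.4²] / (118+175−2) = 27.4226, so s_p = 5.2367.
SE_diff = s_p·√(1/n₁ + 1/n₂) = 5.2367·√(1/118 + 1/175) = 0.6238.
z* = 2.326; margin = 2.326 × 0.6238 = 1.4510.
Difference = 17.7 − 23.9 = -6.2000.
-6.2000 ± 1.4510 → (-7.65, -4.75).

(-7.65, -4.75)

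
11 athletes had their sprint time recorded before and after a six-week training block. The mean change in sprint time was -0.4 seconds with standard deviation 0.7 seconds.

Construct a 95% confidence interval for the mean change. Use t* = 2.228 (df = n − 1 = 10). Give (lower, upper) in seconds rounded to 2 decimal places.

(-0.87, 0.07)

This is a matched-pairs design, so SE = s_d/√n = 0.7/√11 = 0.2111.
Margin = 2.228 × 0.2111 = 0.4703; the interval is -0.4 ± 0.4703 = (-0.87, 0.07).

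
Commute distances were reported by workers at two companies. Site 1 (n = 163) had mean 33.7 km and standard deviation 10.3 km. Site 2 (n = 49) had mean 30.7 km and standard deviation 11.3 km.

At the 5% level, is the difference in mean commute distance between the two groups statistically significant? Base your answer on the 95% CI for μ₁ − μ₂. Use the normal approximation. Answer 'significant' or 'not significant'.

not significant

SE₁ = s₁/√n₁ = 10.3/√163 = 0.8068; SE₂ = 11.3/√49 = 1.6143.
Independent samples, unequal variances: SE_diff = √(SE₁² + SE₂²) = √(0.65092624 + 2.60596449) = 1.8047.
z* = 1.960, so margin of error = 1.960 × 1.8047 = 3.5372.
Difference in means = 33.7 − 30.7 = 3.0000.
3.0000 ± 3.5372 → (-0.5372, 6.5372).
The interval (-0.5372, 6.5372) contains 0, so the difference is not significant.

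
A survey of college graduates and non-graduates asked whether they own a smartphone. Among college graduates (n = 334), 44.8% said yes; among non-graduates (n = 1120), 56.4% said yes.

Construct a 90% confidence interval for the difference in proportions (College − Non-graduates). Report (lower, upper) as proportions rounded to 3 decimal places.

SE₁ = √(p̂₁(1−p̂₁)/n₁) = √(0.4480·0.5520/334) = 0.02721; SE₂ = √(0.5640·0.4360/1120) = 0.01482.
Independent samples: SE of the difference = √(SE₁² + SE₂²) = √(0.0007403841 + 0.0002196324) = 0.03098.
z* for 90% confidence is 1.645, so the margin of error is 1.645 × 0.03098 = 0.05096.
Point estimate p̂₁ − p̂₂ = 0.4480 − 0.5640 = -0.1160.
-0.1160 ± 0.05096 → (-0.167, -0.065).

(-0.167, -0.065)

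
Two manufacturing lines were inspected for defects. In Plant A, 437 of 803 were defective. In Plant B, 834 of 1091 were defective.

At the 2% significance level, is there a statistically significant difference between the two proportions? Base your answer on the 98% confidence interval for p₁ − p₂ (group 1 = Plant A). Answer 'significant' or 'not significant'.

significant

Sample proportions: 437/803 = 0.5442, 834/1091 = 0.7644.
Each SE is √(p̂(1−p̂)/n): √(0.5442·0.4558/803) = 0.01758 and √(0.7644·0.2356/1091) = 0.01285.
SE(p̂₁ − p̂₂) = √(SE₁² + SE₂²) = √(0.0003090564 + 0.0001651225) = 0.02178, since the two samples are independent.
At 98% confidence z* = 2.326; margin = 2.326 × 0.02178 = 0.05066.
The difference is 0.5442 − 0.7644 = -0.2202, so the interval is -0.2202 ± 0.05066 = (-0.27086, -0.16954).
The interval (-0.27086, -0.16954) does not contain 0, so the difference is significant.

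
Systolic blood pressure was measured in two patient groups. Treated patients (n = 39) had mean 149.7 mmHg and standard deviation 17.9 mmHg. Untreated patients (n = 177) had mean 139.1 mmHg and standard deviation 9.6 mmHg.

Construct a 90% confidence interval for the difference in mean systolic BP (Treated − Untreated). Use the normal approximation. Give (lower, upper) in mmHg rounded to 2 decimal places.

(5.74, 15.46)

Per-group SEs: s₁/√n₁ = 17.9/√39 = 2.8663, s₂/√n₂ = 9.6/√177 = 0.7216.
Unpooled SE of the difference: √(8.21567569 + 0.52070656) = 2.9557.
Margin of error = z* · SE = 1.645 × 2.9557 = 4.8621.
x̄₁ − x̄₂ = 149.7 − 139.1 = 10.6000.
CI: 10.6000 ± 4.8621 = (5.74, 15.46).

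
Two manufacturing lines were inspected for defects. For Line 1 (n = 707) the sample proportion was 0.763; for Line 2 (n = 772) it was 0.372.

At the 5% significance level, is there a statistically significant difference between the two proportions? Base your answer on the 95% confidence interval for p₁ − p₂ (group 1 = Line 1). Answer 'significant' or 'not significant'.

The two standard errors are √(0.7630×0.2370/707) = 0.01599 and √(0.3720×0.6280/772) = 0.01740.
Because the samples are independent, SE_diff = √(0.01599² + 0.01740²) = 0.02363.
Using z* = 1.960 for 95%, ME = 1.960 × 0.02363 = 0.04631.
p̂₁ − p̂₂ = 0.3910; interval 0.3910 ± 0.04631 gives (0.34469, 0.43731).
The interval (0.34469, 0.43731) does not contain 0, so the difference is significant.

significant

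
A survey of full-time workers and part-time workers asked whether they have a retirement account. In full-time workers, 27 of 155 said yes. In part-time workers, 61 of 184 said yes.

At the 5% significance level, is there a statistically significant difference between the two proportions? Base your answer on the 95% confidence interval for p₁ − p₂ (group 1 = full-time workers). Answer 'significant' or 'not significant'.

Sample proportions: 27/155 = 0.1742, 61/184 = 0.3315.
Each SE is √(p̂(1−p̂)/n): √(0.1742·0.8258/155) = 0.03046 and √(0.3315·0.6685/184) = 0.03470.
SE(p̂₁ − p̂₂) = √(SE₁² + SE₂²) = √(0.0009278116 + 0.00120409) = 0.04617, since the two samples are independent.
At 95% confidence z* = 1.960; margin = 1.960 × 0.04617 = 0.09049.
The difference is 0.1742 − 0.3315 = -0.1573, so the interval is -0.1573 ± 0.09049 = (-0.24779, -0.06681).
The interval (-0.24779, -0.06681) does not contain 0, so the difference is significant.

significant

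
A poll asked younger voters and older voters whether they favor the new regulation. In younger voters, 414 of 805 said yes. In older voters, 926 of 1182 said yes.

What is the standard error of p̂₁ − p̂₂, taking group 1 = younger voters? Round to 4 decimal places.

Sample proportions: 414/805 = 0.5143, 926/1182 = 0.7834.
Each SE is √(p̂(1−p̂)/n): √(0.5143·0.4857/805) = 0.01762 and √(0.7834·0.2166/1182) = 0.01198.
SE(p̂₁ − p̂₂) = √(SE₁² + SE₂²) = √(0.0003104644 + 0.0001435204) = 0.02131, since the two samples are independent.

0.0213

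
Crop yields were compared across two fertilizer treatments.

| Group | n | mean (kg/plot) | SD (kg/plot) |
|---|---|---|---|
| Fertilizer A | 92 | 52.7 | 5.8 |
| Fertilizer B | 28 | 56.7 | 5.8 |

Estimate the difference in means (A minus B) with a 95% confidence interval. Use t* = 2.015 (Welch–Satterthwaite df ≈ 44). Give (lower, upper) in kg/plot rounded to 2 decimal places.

(-6.52, -1.48)

Per-group SEs: s₁/√n₁ = 5.8/√92 = 0.6047, s₂/√n₂ = 5.8/√28 = 1.0961.
Unpooled SE of the difference: √(0.36566209 + 1.20143521) = 1.2518.
Margin of error = t* · SE = 2.015 × 1.2518 = 2.5224.
x̄₁ − x̄₂ = 52.7 − 56.7 = -4.0000.
CI: -4.0000 ± 2.5224 = (-6.52, -1.48).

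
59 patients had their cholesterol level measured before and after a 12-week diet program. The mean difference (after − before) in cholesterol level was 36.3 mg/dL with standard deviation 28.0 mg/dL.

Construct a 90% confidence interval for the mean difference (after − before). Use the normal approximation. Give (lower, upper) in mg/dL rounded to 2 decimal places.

(30.30, 42.30)

Paired design: SE = s_d/√n = 28.0/√59 = 3.6453.
z* = 1.645; margin of error = 1.645 × 3.6453 = 5.9965.
36.3 ± 5.9965 → (30.30, 42.30).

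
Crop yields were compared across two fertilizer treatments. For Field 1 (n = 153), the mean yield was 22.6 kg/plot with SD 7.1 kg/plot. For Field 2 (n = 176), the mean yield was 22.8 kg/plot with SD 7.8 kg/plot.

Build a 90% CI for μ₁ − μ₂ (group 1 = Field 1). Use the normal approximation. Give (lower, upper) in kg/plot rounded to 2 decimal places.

(-1.55, 1.15)

Per-group SEs: s₁/√n₁ = 7.1/√153 = 0.5740, s₂/√n₂ = 7.8/√176 = 0.5879.
Unpooled SE of the difference: √(0.329476 + 0.34562641) = 0.8216.
Margin of error = z* · SE = 1.645 × 0.8216 = 1.3515.
x̄₁ − x̄₂ = 22.6 − 22.8 = -0.2000.
CI: -0.2000 ± 1.3515 = (-1.55, 1.15).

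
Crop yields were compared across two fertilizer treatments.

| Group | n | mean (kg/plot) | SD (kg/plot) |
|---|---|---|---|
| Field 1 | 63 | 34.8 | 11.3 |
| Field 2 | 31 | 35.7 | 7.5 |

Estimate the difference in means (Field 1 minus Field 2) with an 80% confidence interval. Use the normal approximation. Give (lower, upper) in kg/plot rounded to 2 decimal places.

(-3.41, 1.61)

Standard errors of each mean: 11.3/√63 = 1.4237 and 7.5/√31 = 1.3470.
SE(x̄₁ − x̄₂) = √(1.4237² + 1.3470²) = 1.9599 for independent samples with unequal variances.
With z* = 1.282, the margin is 1.282 × 1.9599 = 2.5126.
x̄₁ − x̄₂ = 34.8 − 35.7 = -0.9000; the interval is -0.9000 ± 2.5126 = (-3.41, 1.61).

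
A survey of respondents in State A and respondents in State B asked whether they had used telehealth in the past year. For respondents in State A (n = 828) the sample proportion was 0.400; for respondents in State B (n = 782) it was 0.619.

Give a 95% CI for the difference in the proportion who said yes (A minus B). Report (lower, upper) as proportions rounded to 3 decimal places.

(-0.267, -0.171)

Each SE is √(p̂(1−p̂)/n): √(0.4000·0.6000/828) = 0.01703 and √(0.6190·0.3810/782) = 0.01737.
SE(p̂₁ − p̂₂) = √(SE₁² + SE₂²) = √(0.0002900209 + 0.0003017169) = 0.02433, since the two samples are independent.
At 95% confidence z* = 1.960; margin = 1.960 × 0.02433 = 0.04769.
The difference is 0.4000 − 0.6190 = -0.2190, so the interval is -0.2190 ± 0.04769 = (-0.267, -0.171).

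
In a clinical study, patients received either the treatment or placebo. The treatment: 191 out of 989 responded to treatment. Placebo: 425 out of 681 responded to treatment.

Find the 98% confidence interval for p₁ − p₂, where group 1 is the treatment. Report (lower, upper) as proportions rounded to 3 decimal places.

Sample proportions: 191/989 = 0.1931, 425/681 = 0.6241.
Each SE is √(p̂(1−p̂)/n): √(0.1931·0.8069/989) = 0.01255 and √(0.6241·0.3759/681) = 0.01856.
SE(p̂₁ − p̂₂) = √(SE₁² + SE₂²) = √(0.0001575025 + 0.0003444736) = 0.02240, since the two samples are independent.
At 98% confidence z* = 2.326; margin = 2.326 × 0.02240 = 0.05210.
The difference is 0.1931 − 0.6241 = -0.4310, so the interval is -0.4310 ± 0.05210 = (-0.483, -0.379).

(-0.483, -0.379)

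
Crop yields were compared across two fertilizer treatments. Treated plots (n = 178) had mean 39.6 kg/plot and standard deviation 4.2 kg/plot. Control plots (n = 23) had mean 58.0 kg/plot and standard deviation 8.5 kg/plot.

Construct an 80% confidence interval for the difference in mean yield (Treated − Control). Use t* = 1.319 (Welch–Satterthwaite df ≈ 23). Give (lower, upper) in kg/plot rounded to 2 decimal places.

Standard errors of each mean: 4.2/√178 = 0.3148 and 8.5/√23 = 1.7724.
SE(x̄₁ − x̄₂) = √(0.3148² + 1.7724²) = 1.8001 for independent samples with unequal variances.
With t* = 1.319, the margin is 1.319 × 1.8001 = 2.3743.
x̄₁ − x̄₂ = 39.6 − 58.0 = -18.4000; the interval is -18.4000 ± 2.3743 = (-20.77, -16.03).

(-20.77, -16.03)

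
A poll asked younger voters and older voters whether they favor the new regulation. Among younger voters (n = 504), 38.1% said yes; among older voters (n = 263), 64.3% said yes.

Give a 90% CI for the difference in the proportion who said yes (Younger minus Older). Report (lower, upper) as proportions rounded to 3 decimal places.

The two standard errors are √(0.3810×0.6190/504) = 0.02163 and √(0.6430×0.3570/263) = 0.02954.
Because the samples are independent, SE_diff = √(0.02163² + 0.02954²) = 0.03661.
Using z* = 1.645 for 90%, ME = 1.645 × 0.03661 = 0.06022.
p̂₁ − p̂₂ = -0.2620; interval -0.2620 ± 0.06022 gives (-0.322, -0.202).

(-0.322, -0.202)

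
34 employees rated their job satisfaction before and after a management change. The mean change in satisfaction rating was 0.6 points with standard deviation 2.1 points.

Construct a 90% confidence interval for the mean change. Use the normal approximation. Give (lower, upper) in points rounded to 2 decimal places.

Paired design: SE = s_d/√n = 2.1/√34 = 0.3601.
z* = 1.645; margin of error = 1.645 × 0.3601 = 0.5924.
0.6 ± 0.5924 → (0.01, 1.19).

(0.01, 1.19)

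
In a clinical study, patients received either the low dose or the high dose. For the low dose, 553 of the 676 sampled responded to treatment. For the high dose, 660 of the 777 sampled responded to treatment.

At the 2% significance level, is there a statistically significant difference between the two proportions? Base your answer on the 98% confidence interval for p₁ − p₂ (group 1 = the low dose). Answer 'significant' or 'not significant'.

not significant

p̂₁ = 553/676 = 0.8180 and p̂₂ = 660/777 = 0.8494.
SE₁ = √(p̂₁(1−p̂₁)/n₁) = √(0.8180·0.1820/676) = 0.01484; SE₂ = √(0.8494·0.1506/777) = 0.01283.
Independent samples: SE of the difference = √(SE₁² + SE₂²) = √(0.0002202256 + 0.0001646089) = 0.01962.
z* for 98% confidence is 2.326, so the margin of error is 2.326 × 0.01962 = 0.04564.
Point estimate p̂₁ − p̂₂ = 0.8180 − 0.8494 = -0.0314.
-0.0314 ± 0.04564 → (-0.07704, 0.01424).
The interval (-0.07704, 0.01424) contains 0, so the difference is not significant.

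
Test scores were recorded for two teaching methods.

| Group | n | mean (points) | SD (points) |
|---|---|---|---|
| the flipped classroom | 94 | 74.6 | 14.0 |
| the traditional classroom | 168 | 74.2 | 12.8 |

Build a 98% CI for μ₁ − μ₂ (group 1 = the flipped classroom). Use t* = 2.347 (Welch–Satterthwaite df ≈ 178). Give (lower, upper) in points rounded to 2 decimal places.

(-3.71, 4.51)

Per-group SEs: s₁/√n₁ = 14.0/√94 = 1.4440, s₂/√n₂ = 12.8/√168 = 0.9875.
Unpooled SE of the difference: √(2.085136 + 0.97515625) = 1.7494.
Margin of error = t* · SE = 2.347 × 1.7494 = 4.1058.
x̄₁ − x̄₂ = 74.6 − 74.2 = 0.4000.
CI: 0.4000 ± 4.1058 = (-3.71, 4.51).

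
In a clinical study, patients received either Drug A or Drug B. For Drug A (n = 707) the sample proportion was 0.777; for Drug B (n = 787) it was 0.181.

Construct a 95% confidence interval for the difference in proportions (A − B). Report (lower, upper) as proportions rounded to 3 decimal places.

SE₁ = √(p̂₁(1−p̂₁)/n₁) = √(0.7770·0.2230/707) = 0.01566; SE₂ = √(0.1810·0.8190/787) = 0.01372.
Independent samples: SE of the difference = √(SE₁² + SE₂²) = √(0.0002452356 + 0.0001882384) = 0.02082.
z* for 95% confidence is 1.960, so the margin of error is 1.960 × 0.02082 = 0.04081.
Point estimate p̂₁ − p̂₂ = 0.7770 − 0.1810 = 0.5960.
0.5960 ± 0.04081 → (0.555, 0.637).

(0.555, 0.637)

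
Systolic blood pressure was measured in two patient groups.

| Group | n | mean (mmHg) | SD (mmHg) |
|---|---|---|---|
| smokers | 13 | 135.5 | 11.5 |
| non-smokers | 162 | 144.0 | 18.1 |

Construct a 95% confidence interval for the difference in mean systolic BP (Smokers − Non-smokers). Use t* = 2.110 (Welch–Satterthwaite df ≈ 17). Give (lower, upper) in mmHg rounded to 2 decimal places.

(-15.87, -1.13)

Standard errors of each mean: 11.5/√13 = 3.1895 and 18.1/√162 = 1.4221.
SE(x̄₁ − x̄₂) = √(3.1895² + 1.4221²) = 3.4922 for independent samples with unequal variances.
With t* = 2.110, the margin is 2.110 × 3.4922 = 7.3685.
x̄₁ − x̄₂ = 135.5 − 144.0 = -8.5000; the interval is -8.5000 ± 7.3685 = (-15.87, -1.13).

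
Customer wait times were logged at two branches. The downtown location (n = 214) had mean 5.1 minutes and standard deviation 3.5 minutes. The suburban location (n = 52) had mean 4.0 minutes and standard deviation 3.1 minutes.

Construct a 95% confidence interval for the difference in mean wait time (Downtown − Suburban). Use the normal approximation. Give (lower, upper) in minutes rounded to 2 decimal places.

Per-group SEs: s₁/√n₁ = 3.5/√214 = 0.2393, s₂/√n₂ = 3.1/√52 = 0.4299.
Unpooled SE of the difference: √(0.05726449 + 0.18481401) = 0.4920.
Margin of error = z* · SE = 1.960 × 0.4920 = 0.9643.
x̄₁ − x̄₂ = 5.1 − 4.0 = 1.1000.
CI: 1.1000 ± 0.9643 = (0.14, 2.06).

(0.14, 2.06)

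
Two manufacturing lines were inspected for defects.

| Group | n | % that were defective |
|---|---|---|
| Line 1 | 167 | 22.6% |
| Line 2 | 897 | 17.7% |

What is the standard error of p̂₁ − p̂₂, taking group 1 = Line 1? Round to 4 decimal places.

0.0348

SE₁ = √(p̂₁(1−p̂₁)/n₁) = √(0.2260·0.7740/167) = 0.03236; SE₂ = √(0.1770·0.8230/897) = 0.01274.
Independent samples: SE of the difference = √(SE₁² + SE₂²) = √(0.0010471696 + 0.0001623076) = 0.03478.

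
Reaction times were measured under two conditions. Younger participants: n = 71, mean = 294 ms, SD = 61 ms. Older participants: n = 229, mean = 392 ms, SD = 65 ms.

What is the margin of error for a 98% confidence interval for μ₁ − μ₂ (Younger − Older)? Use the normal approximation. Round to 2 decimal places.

19.58

Per-group SEs: s₁/√n₁ = 61/√71 = 7.2394, s₂/√n₂ = 65/√229 = 4.2953.
Unpooled SE of the difference: √(52.40891236 + 18.44960209) = 8.4177.
Margin of error = z* · SE = 2.326 × 8.4177 = 19.5796.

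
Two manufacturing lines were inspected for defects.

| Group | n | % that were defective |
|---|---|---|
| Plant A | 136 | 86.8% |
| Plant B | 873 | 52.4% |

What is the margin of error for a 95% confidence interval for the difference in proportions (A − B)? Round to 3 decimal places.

0.066

The two standard errors are √(0.8680×0.1320/136) = 0.02903 and √(0.5240×0.4760/873) = 0.01690.
Because the samples are independent, SE_diff = √(0.02903² + 0.01690²) = 0.03359.
Using z* = 1.960 for 95%, ME = 1.960 × 0.03359 = 0.06584.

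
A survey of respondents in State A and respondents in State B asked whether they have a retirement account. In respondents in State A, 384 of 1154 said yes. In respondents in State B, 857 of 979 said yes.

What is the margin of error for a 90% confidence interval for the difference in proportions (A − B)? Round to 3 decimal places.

0.029

p̂₁ = 384/1154 = 0.3328 and p̂₂ = 857/979 = 0.8754.
SE₁ = √(p̂₁(1−p̂₁)/n₁) = √(0.3328·0.6672/1154) = 0.01387; SE₂ = √(0.8754·0.1246/979) = 0.01056.
Independent samples: SE of the difference = √(SE₁² + SE₂²) = √(0.0001923769 + 0.0001115136) = 0.01743.
z* for 90% confidence is 1.645, so the margin of error is 1.645 × 0.01743 = 0.02867.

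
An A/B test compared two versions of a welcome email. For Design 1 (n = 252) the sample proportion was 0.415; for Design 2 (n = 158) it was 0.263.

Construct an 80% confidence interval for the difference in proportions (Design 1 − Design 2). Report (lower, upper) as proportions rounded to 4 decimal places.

(0.0920, 0.2120)

Each SE is √(p̂(1−p̂)/n): √(0.4150·0.5850/252) = 0.03104 and √(0.2630·0.7370/158) = 0.03503.
SE(p̂₁ − p̂₂) = √(SE₁² + SE₂²) = √(0.0009634816 + 0.0012271009) = 0.04680, since the two samples are independent.
At 80% confidence z* = 1.282; margin = 1.282 × 0.04680 = 0.06000.
The difference is 0.4150 − 0.2630 = 0.1520, so the interval is 0.1520 ± 0.06000 = (0.0920, 0.2120).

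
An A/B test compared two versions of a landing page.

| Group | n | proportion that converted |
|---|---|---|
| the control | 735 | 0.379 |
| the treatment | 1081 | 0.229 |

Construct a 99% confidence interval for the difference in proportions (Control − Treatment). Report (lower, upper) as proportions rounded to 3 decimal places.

(0.093, 0.207)

Each SE is √(p̂(1−p̂)/n): √(0.3790·0.6210/735) = 0.01789 and √(0.2290·0.7710/1081) = 0.01278.
SE(p̂₁ − p̂₂) = √(SE₁² + SE₂²) = √(0.0003200521 + 0.0001633284) = 0.02199, since the two samples are independent.
At 99% confidence z* = 2.576; margin = 2.576 × 0.02199 = 0.05665.
The difference is 0.3790 − 0.2290 = 0.1500, so the interval is 0.1500 ± 0.05665 = (0.093, 0.207).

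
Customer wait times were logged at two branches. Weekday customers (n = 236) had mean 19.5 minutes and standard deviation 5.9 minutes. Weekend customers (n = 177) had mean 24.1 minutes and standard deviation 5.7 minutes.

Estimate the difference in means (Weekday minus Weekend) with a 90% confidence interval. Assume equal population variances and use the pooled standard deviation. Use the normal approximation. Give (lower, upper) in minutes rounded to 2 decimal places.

(-5.55, -3.65)

s_p = √[((n₁−1)s₁² + (n₂−1)s₂²)/(n₁+n₂−2)] = √[(235·5.9² + 176·5.7²)/411] = 5.8152.
SE = 5.8152·√(1/236 + 1/177) = 0.5782.
With z* = 1.645, margin = 1.645 × 0.5782 = 0.9511.
x̄₁ − x̄₂ = 19.5 − 24.1 = -4.6000; interval -4.6000 ± 0.9511 = (-5.55, -3.65).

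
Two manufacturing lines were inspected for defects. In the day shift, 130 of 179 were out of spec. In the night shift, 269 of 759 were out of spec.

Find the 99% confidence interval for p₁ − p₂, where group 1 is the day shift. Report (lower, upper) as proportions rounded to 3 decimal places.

(0.275, 0.469)

p̂₁ = 130/179 = 0.7263 and p̂₂ = 269/759 = 0.3544.
SE₁ = √(p̂₁(1−p̂₁)/n₁) = √(0.7263·0.2737/179) = 0.03332; SE₂ = √(0.3544·0.6456/759) = 0.01736.
Independent samples: SE of the difference = √(SE₁² + SE₂²) = √(0.0011102224 + 0.0003013696) = 0.03757.
z* for 99% confidence is 2.576, so the margin of error is 2.576 × 0.03757 = 0.09678.
Point estimate p̂₁ − p̂₂ = 0.7263 − 0.3544 = 0.3719.
0.3719 ± 0.09678 → (0.275, 0.469).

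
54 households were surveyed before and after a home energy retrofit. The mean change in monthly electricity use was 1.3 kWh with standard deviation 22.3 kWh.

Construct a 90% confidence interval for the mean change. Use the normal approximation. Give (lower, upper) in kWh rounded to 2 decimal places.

This is a matched-pairs design, so SE = s_d/√n = 22.3/√54 = 3.0346.
Margin = 1.645 × 3.0346 = 4.9919; the interval is 1.3 ± 4.9919 = (-3.69, 6.29).

(-3.69, 6.29)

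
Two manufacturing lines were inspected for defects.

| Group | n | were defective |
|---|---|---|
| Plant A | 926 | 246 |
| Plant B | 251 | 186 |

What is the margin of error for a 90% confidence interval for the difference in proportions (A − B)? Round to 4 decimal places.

0.0514

First, p̂₁ = 246/926 = 0.2657; p̂₂ = 186/251 = 0.7410.
The two standard errors are √(0.2657×0.7343/926) = 0.01452 and √(0.7410×0.2590/251) = 0.02765.
Because the samples are independent, SE_diff = √(0.01452² + 0.02765²) = 0.03123.
Using z* = 1.645 for 90%, ME = 1.645 × 0.03123 = 0.05137.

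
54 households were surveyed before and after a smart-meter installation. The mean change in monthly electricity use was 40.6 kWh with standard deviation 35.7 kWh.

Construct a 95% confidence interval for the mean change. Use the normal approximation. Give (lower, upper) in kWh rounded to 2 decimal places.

(31.08, 50.12)

Paired design: SE = s_d/√n = 35.7/√54 = 4.8582.
z* = 1.960; margin of error = 1.960 × 4.8582 = 9.5221.
40.6 ± 9.5221 → (31.08, 50.12).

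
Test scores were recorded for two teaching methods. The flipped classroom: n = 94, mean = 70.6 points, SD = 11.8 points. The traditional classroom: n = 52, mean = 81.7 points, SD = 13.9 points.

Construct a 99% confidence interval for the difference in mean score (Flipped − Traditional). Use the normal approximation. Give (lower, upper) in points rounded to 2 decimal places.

Standard errors of each mean: 11.8/√94 = 1.2171 and 13.9/√52 = 1.9276.
SE(x̄₁ − x̄₂) = √(1.2171² + 1.9276²) = 2.2797 for independent samples with unequal variances.
With z* = 2.576, the margin is 2.576 × 2.2797 = 5.8725.
x̄₁ − x̄₂ = 70.6 − 81.7 = -11.1000; the interval is -11.1000 ± 5.8725 = (-16.97, -5.23).

(-16.97, -5.23)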